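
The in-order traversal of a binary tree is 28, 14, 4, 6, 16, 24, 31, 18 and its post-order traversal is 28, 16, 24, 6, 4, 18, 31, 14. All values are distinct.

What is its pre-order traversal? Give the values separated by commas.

The last element of post-order is the root; it splits in-order into left and right subtrees.
Root 14: left subtree has 1 node {28}, right has 6 {4, 6, 16, 24, 31, 18}.
  Root 31: left subtree has 4 nodes {4, 6, 16, 24}, right has 1 {18}.
    Root 4: left subtree has 0 nodes { }, right has 3 {6, 16, 24}.
      Root 6: left subtree has 0 nodes { }, right has 2 {16, 24}.
        Root 24: left subtree has 1 node {16}, right has 0 { }.

14, 28, 31, 4, 6, 24, 16, 18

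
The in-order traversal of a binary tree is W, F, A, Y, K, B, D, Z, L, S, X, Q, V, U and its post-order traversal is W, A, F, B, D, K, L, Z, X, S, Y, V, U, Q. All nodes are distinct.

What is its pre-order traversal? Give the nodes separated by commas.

The last element of post-order is the root; it splits in-order into left and right subtrees.
Root Q: left subtree has 11 nodes {W, F, A, Y, K, B, D, Z, L, S, X}, right has 2 {V, U}.
  Root Y: left subtree has 3 nodes {W, F, A}, right has 7 {K, B, D, Z, L, S, X}.
    Root F: left subtree has 1 node {W}, right has 1 {A}.
    Root S: left subtree has 5 nodes {K, B, D, Z, L}, right has 1 {X}.
      Root Z: left subtree has 3 nodes {K, B, D}, right has 1 {L}.
        Root K: left subtree has 0 nodes { }, right has 2 {B, D}.
          Root D: left subtree has 1 node {B}, right has 0 { }.
  Root U: left subtree has 1 node {V}, right has 0 { }.

Q, Y, F, W, A, S, Z, K, D, B, L, X, U, V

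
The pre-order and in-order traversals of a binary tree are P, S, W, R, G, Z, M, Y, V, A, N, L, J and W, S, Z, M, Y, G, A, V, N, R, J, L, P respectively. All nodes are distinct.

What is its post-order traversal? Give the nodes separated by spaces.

W Y M Z A N V G J L R S P

The first element of pre-order is the root; it splits in-order into left and right subtrees.
Root P: left subtree has 12 nodes {W, S, Z, M, Y, G, A, V, N, R, J, L}, right has 0 { }.
  Root S: left subtree has 1 node {W}, right has 10 {Z, M, Y, G, A, V, N, R, J, L}.
    Root R: left subtree has 7 nodes {Z, M, Y, G, A, V, N}, right has 2 {J, L}.
      Root G: left subtree has 3 nodes {Z, M, Y}, right has 3 {A, V, N}.
        Root Z: left subtree has 0 nodes { }, right has 2 {M, Y}.
          Root M: left subtree has 0 nodes { }, right has 1 {Y}.
        Root V: left subtree has 1 node {A}, right has 1 {N}.
      Root L: left subtree has 1 node {J}, right has 0 { }.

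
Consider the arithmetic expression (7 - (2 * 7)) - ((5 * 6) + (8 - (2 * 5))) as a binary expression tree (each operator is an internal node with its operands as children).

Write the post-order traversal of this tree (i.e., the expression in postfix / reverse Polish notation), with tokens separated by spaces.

Post-order on an expression tree gives postfix notation: for each operator, emit left operand, right operand, then the operator.

7 2 7 * - 5 6 * 8 2 5 * - + -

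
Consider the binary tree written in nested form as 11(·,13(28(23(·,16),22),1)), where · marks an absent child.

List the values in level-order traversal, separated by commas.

Level-order visits nodes level by level from the root, left to right within each level.
Level 0: 11
Level 1: 13
Level 2: 28, 1
Level 3: 23, 22
Level 4: 16

11, 13, 28, 1, 23, 22, 16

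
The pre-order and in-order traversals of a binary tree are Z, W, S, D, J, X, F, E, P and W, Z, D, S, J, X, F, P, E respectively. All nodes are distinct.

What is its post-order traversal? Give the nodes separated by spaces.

W D P E F X J S Z

The first element of pre-order is the root; it splits in-order into left and right subtrees.
Root Z: left subtree has 1 node {W}, right has 7 {D, S, J, X, F, P, E}.
  Root S: left subtree has 1 node {D}, right has 5 {J, X, F, P, E}.
    Root J: left subtree has 0 nodes { }, right has 4 {X, F, P, E}.
      Root X: left subtree has 0 nodes { }, right has 3 {F, P, E}.
        Root F: left subtree has 0 nodes { }, right has 2 {P, E}.
          Root E: left subtree has 1 node {P}, right has 0 { }.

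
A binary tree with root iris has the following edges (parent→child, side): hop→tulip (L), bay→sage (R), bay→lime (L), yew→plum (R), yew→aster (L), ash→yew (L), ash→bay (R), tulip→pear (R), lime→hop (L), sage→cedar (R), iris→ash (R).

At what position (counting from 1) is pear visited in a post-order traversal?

Post-order visits the left subtree, then the right subtree, then the node.
At iris: no left child.
At iris: go right to ash.
  At ash: go left to yew.
    At yew: go left to aster.
      aster is a leaf — visit aster.
    At yew: go right to plum.
      plum is a leaf — visit plum.
    Visit yew.
  At ash: go right to bay.
    At bay: go left to lime.
      At lime: go left to hop.
        At hop: go left to tulip.
          At tulip: no left child.
          At tulip: go right to pear.
            pear is a leaf — visit pear.
          Visit tulip.
        At hop: no right child.
        Visit hop.
      At lime: no right child.
      Visit lime.
    At bay: go right to sage.
      At sage: no left child.
      At sage: go right to cedar.
        cedar is a leaf — visit cedar.
      Visit sage.
    Visit bay.
  Visit ash.
Visit iris.
Full post-order sequence: aster, plum, yew, pear, tulip, hop, lime, cedar, sage, bay, ash, iris.

4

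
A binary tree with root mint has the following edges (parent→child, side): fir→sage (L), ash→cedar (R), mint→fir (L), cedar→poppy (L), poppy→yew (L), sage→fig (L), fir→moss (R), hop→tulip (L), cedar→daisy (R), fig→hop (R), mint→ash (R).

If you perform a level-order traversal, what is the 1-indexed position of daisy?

Level-order visits nodes level by level from the root, left to right within each level.
Level 0: mint
Level 1: fir, ash
Level 2: sage, moss, cedar
Level 3: fig, poppy, daisy
Level 4: hop, yew
Level 5: tulip
Full level-order sequence: mint, fir, ash, sage, moss, cedar, fig, poppy, daisy, hop, yew, tulip.

9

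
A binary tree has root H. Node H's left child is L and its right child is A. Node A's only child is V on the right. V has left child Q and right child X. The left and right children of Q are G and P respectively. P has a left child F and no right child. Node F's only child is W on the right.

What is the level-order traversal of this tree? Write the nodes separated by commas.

Level-order visits nodes level by level from the root, left to right within each level.
Level 0: H
Level 1: L, A
Level 2: V
Level 3: Q, X
Level 4: G, P
Level 5: F
Level 6: W

H, L, A, V, Q, X, G, P, F, W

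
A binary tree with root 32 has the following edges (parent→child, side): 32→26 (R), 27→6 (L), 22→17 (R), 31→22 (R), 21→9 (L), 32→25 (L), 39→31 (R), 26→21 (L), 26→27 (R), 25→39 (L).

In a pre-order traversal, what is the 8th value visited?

Pre-order visits the node, then its left subtree, then its right subtree.
Visit 32.
At 32: go left to 25.
  Visit 25.
  At 25: go left to 39.
    Visit 39.
    At 39: no left child.
    At 39: go right to 31.
      Visit 31.
      At 31: no left child.
      At 31: go right to 22.
        Visit 22.
        At 22: no left child.
        At 22: go right to 17.
          17 is a leaf — visit 17.
  At 25: no right child.
At 32: go right to 26.
  Visit 26.
  At 26: go left to 21.
    Visit 21.
    At 21: go left to 9.
      9 is a leaf — visit 9.
    At 21: no right child.
  At 26: go right to 27.
    Visit 27.
    At 27: go left to 6.
      6 is a leaf — visit 6.
    At 27: no right child.
Full pre-order sequence: 32, 25, 39, 31, 22, 17, 26, 21, 9, 27, 6.

21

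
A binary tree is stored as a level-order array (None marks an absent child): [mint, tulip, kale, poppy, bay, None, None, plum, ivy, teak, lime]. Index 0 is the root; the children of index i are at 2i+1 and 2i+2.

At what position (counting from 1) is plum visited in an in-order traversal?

In-order visits the left subtree, then the node, then the right subtree.
At mint: go left to tulip.
  At tulip: go left to poppy.
    At poppy: go left to plum.
      plum is a leaf — visit plum.
    Visit poppy.
    At poppy: go right to ivy.
      ivy is a leaf — visit ivy.
  Visit tulip.
  At tulip: go right to bay.
    At bay: go left to teak.
      teak is a leaf — visit teak.
    Visit bay.
    At bay: go right to lime.
      lime is a leaf — visit lime.
Visit mint.
At mint: go right to kale.
  kale is a leaf — visit kale.
Full in-order sequence: plum, poppy, ivy, tulip, teak, bay, lime, mint, kale.

1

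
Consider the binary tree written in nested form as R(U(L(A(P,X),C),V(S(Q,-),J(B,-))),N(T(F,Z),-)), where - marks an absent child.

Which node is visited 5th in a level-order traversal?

V

Level-order visits nodes level by level from the root, left to right within each level.
Level 0: R
Level 1: U, N
Level 2: L, V, T
Level 3: A, C, S, J, F, Z
Level 4: P, X, Q, B
Full level-order sequence: R, U, N, L, V, T, A, C, S, J, F, Z, P, X, Q, B.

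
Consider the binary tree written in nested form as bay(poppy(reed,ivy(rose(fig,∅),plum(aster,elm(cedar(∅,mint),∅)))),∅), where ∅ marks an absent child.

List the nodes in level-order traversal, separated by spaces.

bay poppy reed ivy rose plum fig aster elm cedar mint

Level-order visits nodes level by level from the root, left to right within each level.
Level 0: bay
Level 1: poppy
Level 2: reed, ivy
Level 3: rose, plum
Level 4: fig, aster, elm
Level 5: cedar
Level 6: mint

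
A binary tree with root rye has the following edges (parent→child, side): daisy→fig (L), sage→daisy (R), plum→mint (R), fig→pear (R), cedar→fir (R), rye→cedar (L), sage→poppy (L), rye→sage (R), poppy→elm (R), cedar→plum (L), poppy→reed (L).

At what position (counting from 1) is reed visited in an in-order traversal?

In-order visits the left subtree, then the node, then the right subtree.
At rye: go left to cedar.
  At cedar: go left to plum.
    At plum: no left child.
    Visit plum.
    At plum: go right to mint.
      mint is a leaf — visit mint.
  Visit cedar.
  At cedar: go right to fir.
    fir is a leaf — visit fir.
Visit rye.
At rye: go right to sage.
  At sage: go left to poppy.
    At poppy: go left to reed.
      reed is a leaf — visit reed.
    Visit poppy.
    At poppy: go right to elm.
      elm is a leaf — visit elm.
  Visit sage.
  At sage: go right to daisy.
    At daisy: go left to fig.
      At fig: no left child.
      Visit fig.
      At fig: go right to pear.
        pear is a leaf — visit pear.
    Visit daisy.
    At daisy: no right child.
Full in-order sequence: plum, mint, cedar, fir, rye, reed, poppy, elm, sage, fig, pear, daisy.

6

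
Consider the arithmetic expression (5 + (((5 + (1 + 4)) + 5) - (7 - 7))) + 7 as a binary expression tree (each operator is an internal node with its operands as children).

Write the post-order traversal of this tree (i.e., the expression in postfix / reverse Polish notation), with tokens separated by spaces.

Post-order on an expression tree gives postfix notation: for each operator, emit left operand, right operand, then the operator.

5 5 1 4 + + 5 + 7 7 - - + 7 +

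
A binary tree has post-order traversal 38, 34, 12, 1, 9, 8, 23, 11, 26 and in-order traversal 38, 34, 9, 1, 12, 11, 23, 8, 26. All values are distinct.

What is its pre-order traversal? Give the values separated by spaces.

26 11 9 34 38 1 12 23 8

The last element of post-order is the root; it splits in-order into left and right subtrees.
Root 26: left subtree has 8 nodes {38, 34, 9, 1, 12, 11, 23, 8}, right has 0 { }.
  Root 11: left subtree has 5 nodes {38, 34, 9, 1, 12}, right has 2 {23, 8}.
    Root 9: left subtree has 2 nodes {38, 34}, right has 2 {1, 12}.
      Root 34: left subtree has 1 node {38}, right has 0 { }.
      Root 1: left subtree has 0 nodes { }, right has 1 {12}.
    Root 23: left subtree has 0 nodes { }, right has 1 {8}.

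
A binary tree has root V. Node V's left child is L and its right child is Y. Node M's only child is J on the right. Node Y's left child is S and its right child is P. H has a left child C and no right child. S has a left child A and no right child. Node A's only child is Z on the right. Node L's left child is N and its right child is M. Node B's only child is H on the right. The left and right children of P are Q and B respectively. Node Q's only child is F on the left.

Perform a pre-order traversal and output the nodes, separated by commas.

V, L, N, M, J, Y, S, A, Z, P, Q, F, B, H, C

Pre-order visits the node, then its left subtree, then its right subtree.
Visit V.
At V: go left to L.
  Visit L.
  At L: go left to N.
    N is a leaf — visit N.
  At L: go right to M.
    Visit M.
    At M: no left child.
    At M: go right to J.
      J is a leaf — visit J.
At V: go right to Y.
  Visit Y.
  At Y: go left to S.
    Visit S.
    At S: go left to A.
      Visit A.
      At A: no left child.
      At A: go right to Z.
        Z is a leaf — visit Z.
    At S: no right child.
  At Y: go right to P.
    Visit P.
    At P: go left to Q.
      Visit Q.
      At Q: go left to F.
        F is a leaf — visit F.
      At Q: no right child.
    At P: go right to B.
      Visit B.
      At B: no left child.
      At B: go right to H.
        Visit H.
        At H: go left to C.
          C is a leaf — visit C.
        At H: no right child.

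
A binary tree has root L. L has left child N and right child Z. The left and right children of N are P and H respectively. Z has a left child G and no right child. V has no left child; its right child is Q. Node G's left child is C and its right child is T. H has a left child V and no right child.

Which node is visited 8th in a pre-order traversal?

Pre-order visits the node, then its left subtree, then its right subtree.
Visit L.
At L: go left to N.
  Visit N.
  At N: go left to P.
    P is a leaf — visit P.
  At N: go right to H.
    Visit H.
    At H: go left to V.
      Visit V.
      At V: no left child.
      At V: go right to Q.
        Q is a leaf — visit Q.
    At H: no right child.
At L: go right to Z.
  Visit Z.
  At Z: go left to G.
    Visit G.
    At G: go left to C.
      C is a leaf — visit C.
    At G: go right to T.
      T is a leaf — visit T.
  At Z: no right child.
Full pre-order sequence: L, N, P, H, V, Q, Z, G, C, T.

G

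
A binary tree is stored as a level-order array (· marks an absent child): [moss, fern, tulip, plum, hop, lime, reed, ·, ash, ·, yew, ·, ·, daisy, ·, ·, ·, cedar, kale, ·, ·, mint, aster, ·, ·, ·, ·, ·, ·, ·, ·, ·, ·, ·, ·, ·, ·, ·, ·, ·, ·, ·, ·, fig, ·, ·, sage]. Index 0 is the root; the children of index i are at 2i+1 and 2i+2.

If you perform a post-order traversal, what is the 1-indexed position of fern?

11

Post-order visits the left subtree, then the right subtree, then the node.
At moss: go left to fern.
  At fern: go left to plum.
    At plum: no left child.
    At plum: go right to ash.
      At ash: go left to cedar.
        cedar is a leaf — visit cedar.
      At ash: go right to kale.
        kale is a leaf — visit kale.
      Visit ash.
    Visit plum.
  At fern: go right to hop.
    At hop: no left child.
    At hop: go right to yew.
      At yew: go left to mint.
        At mint: go left to fig.
          fig is a leaf — visit fig.
        At mint: no right child.
        Visit mint.
      At yew: go right to aster.
        At aster: no left child.
        At aster: go right to sage.
          sage is a leaf — visit sage.
        Visit aster.
      Visit yew.
    Visit hop.
  Visit fern.
At moss: go right to tulip.
  At tulip: go left to lime.
    lime is a leaf — visit lime.
  At tulip: go right to reed.
    At reed: go left to daisy.
      daisy is a leaf — visit daisy.
    At reed: no right child.
    Visit reed.
  Visit tulip.
Visit moss.
Full post-order sequence: cedar, kale, ash, plum, fig, mint, sage, aster, yew, hop, fern, lime, daisy, reed, tulip, moss.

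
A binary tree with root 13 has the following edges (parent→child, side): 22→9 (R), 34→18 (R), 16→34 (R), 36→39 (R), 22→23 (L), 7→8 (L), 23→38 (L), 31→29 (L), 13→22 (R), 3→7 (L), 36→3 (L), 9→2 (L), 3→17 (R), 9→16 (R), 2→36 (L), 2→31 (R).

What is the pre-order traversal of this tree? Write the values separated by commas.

Pre-order visits the node, then its left subtree, then its right subtree.
Visit 13.
At 13: no left child.
At 13: go right to 22.
  Visit 22.
  At 22: go left to 23.
    Visit 23.
    At 23: go left to 38.
      38 is a leaf — visit 38.
    At 23: no right child.
  At 22: go right to 9.
    Visit 9.
    At 9: go left to 2.
      Visit 2.
      At 2: go left to 36.
        Visit 36.
        At 36: go left to 3.
          Visit 3.
          At 3: go left to 7.
            Visit 7.
            At 7: go left to 8.
              8 is a leaf — visit 8.
            At 7: no right child.
          At 3: go right to 17.
            17 is a leaf — visit 17.
        At 36: go right to 39.
          39 is a leaf — visit 39.
      At 2: go right to 31.
        Visit 31.
        At 31: go left to 29.
          29 is a leaf — visit 29.
        At 31: no right child.
    At 9: go right to 16.
      Visit 16.
      At 16: no left child.
      At 16: go right to 34.
        Visit 34.
        At 34: no left child.
        At 34: go right to 18.
          18 is a leaf — visit 18.

13, 22, 23, 38, 9, 2, 36, 3, 7, 8, 17, 39, 31, 29, 16, 34, 18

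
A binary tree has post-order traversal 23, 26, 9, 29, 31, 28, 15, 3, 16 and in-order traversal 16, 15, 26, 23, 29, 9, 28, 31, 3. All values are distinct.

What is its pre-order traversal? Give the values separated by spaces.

The last element of post-order is the root; it splits in-order into left and right subtrees.
Root 16: left subtree has 0 nodes { }, right has 8 {15, 26, 23, 29, 9, 28, 31, 3}.
  Root 3: left subtree has 7 nodes {15, 26, 23, 29, 9, 28, 31}, right has 0 { }.
    Root 15: left subtree has 0 nodes { }, right has 6 {26, 23, 29, 9, 28, 31}.
      Root 28: left subtree has 4 nodes {26, 23, 29, 9}, right has 1 {31}.
        Root 29: left subtree has 2 nodes {26, 23}, right has 1 {9}.
          Root 26: left subtree has 0 nodes { }, right has 1 {23}.

16 3 15 28 29 26 23 9 31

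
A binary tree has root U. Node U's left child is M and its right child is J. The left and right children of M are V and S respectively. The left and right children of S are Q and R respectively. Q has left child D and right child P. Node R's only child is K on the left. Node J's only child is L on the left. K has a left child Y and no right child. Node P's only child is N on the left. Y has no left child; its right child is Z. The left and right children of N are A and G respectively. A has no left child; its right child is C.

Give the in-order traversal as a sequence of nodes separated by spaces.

In-order visits the left subtree, then the node, then the right subtree.
At U: go left to M.
  At M: go left to V.
    V is a leaf — visit V.
  Visit M.
  At M: go right to S.
    At S: go left to Q.
      At Q: go left to D.
        D is a leaf — visit D.
      Visit Q.
      At Q: go right to P.
        At P: go left to N.
          At N: go left to A.
            At A: no left child.
            Visit A.
            At A: go right to C.
              C is a leaf — visit C.
          Visit N.
          At N: go right to G.
            G is a leaf — visit G.
        Visit P.
        At P: no right child.
    Visit S.
    At S: go right to R.
      At R: go left to K.
        At K: go left to Y.
          At Y: no left child.
          Visit Y.
          At Y: go right to Z.
            Z is a leaf — visit Z.
        Visit K.
        At K: no right child.
      Visit R.
      At R: no right child.
Visit U.
At U: go right to J.
  At J: go left to L.
    L is a leaf — visit L.
  Visit J.
  At J: no right child.

V M D Q A C N G P S Y Z K R U L J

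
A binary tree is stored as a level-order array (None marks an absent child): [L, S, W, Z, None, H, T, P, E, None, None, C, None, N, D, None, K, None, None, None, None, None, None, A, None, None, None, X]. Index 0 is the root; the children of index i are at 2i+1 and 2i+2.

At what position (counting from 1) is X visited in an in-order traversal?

In-order visits the left subtree, then the node, then the right subtree.
At L: go left to S.
  At S: go left to Z.
    At Z: go left to P.
      At P: no left child.
      Visit P.
      At P: go right to K.
        K is a leaf — visit K.
    Visit Z.
    At Z: go right to E.
      E is a leaf — visit E.
  Visit S.
  At S: no right child.
Visit L.
At L: go right to W.
  At W: go left to H.
    At H: go left to C.
      At C: go left to A.
        A is a leaf — visit A.
      Visit C.
      At C: no right child.
    Visit H.
    At H: no right child.
  Visit W.
  At W: go right to T.
    At T: go left to N.
      At N: go left to X.
        X is a leaf — visit X.
      Visit N.
      At N: no right child.
    Visit T.
    At T: go right to D.
      D is a leaf — visit D.
Full in-order sequence: P, K, Z, E, S, L, A, C, H, W, X, N, T, D.

11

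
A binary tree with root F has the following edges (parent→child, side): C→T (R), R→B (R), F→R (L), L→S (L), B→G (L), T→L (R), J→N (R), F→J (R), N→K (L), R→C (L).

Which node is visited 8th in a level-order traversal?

Level-order visits nodes level by level from the root, left to right within each level.
Level 0: F
Level 1: R, J
Level 2: C, B, N
Level 3: T, G, K
Level 4: L
Level 5: S
Full level-order sequence: F, R, J, C, B, N, T, G, K, L, S.

G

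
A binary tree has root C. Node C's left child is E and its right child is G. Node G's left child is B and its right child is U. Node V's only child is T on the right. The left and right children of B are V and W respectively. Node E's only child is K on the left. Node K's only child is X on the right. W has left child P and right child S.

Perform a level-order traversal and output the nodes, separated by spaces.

C E G K B U X V W T P S

Level-order visits nodes level by level from the root, left to right within each level.
Level 0: C
Level 1: E, G
Level 2: K, B, U
Level 3: X, V, W
Level 4: T, P, S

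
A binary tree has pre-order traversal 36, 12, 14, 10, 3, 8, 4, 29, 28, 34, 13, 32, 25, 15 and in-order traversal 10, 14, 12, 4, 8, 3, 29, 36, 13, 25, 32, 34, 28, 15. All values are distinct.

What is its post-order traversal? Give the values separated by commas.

10, 14, 4, 8, 29, 3, 12, 25, 32, 13, 34, 15, 28, 36

The first element of pre-order is the root; it splits in-order into left and right subtrees.
Root 36: left subtree has 7 nodes {10, 14, 12, 4, 8, 3, 29}, right has 6 {13, 25, 32, 34, 28, 15}.
  Root 12: left subtree has 2 nodes {10, 14}, right has 4 {4, 8, 3, 29}.
    Root 14: left subtree has 1 node {10}, right has 0 { }.
    Root 3: left subtree has 2 nodes {4, 8}, right has 1 {29}.
      Root 8: left subtree has 1 node {4}, right has 0 { }.
  Root 28: left subtree has 4 nodes {13, 25, 32, 34}, right has 1 {15}.
    Root 34: left subtree has 3 nodes {13, 25, 32}, right has 0 { }.
      Root 13: left subtree has 0 nodes { }, right has 2 {25, 32}.
        Root 32: left subtree has 1 node {25}, right has 0 { }.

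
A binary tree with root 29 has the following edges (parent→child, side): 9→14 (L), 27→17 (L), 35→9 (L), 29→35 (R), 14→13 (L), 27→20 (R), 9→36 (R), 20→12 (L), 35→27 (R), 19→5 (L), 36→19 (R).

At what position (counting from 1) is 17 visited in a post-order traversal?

7

Post-order visits the left subtree, then the right subtree, then the node.
At 29: no left child.
At 29: go right to 35.
  At 35: go left to 9.
    At 9: go left to 14.
      At 14: go left to 13.
        13 is a leaf — visit 13.
      At 14: no right child.
      Visit 14.
    At 9: go right to 36.
      At 36: no left child.
      At 36: go right to 19.
        At 19: go left to 5.
          5 is a leaf — visit 5.
        At 19: no right child.
        Visit 19.
      Visit 36.
    Visit 9.
  At 35: go right to 27.
    At 27: go left to 17.
      17 is a leaf — visit 17.
    At 27: go right to 20.
      At 20: go left to 12.
        12 is a leaf — visit 12.
      At 20: no right child.
      Visit 20.
    Visit 27.
  Visit 35.
Visit 29.
Full post-order sequence: 13, 14, 5, 19, 36, 9, 17, 12, 20, 27, 35, 29.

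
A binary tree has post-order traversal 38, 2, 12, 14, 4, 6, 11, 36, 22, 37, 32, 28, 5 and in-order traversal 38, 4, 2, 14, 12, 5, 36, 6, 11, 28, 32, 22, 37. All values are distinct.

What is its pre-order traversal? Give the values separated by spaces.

5 4 38 14 2 12 28 36 11 6 32 37 22

The last element of post-order is the root; it splits in-order into left and right subtrees.
Root 5: left subtree has 5 nodes {38, 4, 2, 14, 12}, right has 7 {36, 6, 11, 28, 32, 22, 37}.
  Root 4: left subtree has 1 node {38}, right has 3 {2, 14, 12}.
    Root 14: left subtree has 1 node {2}, right has 1 {12}.
  Root 28: left subtree has 3 nodes {36, 6, 11}, right has 3 {32, 22, 37}.
    Root 36: left subtree has 0 nodes { }, right has 2 {6, 11}.
      Root 11: left subtree has 1 node {6}, right has 0 { }.
    Root 32: left subtree has 0 nodes { }, right has 2 {22, 37}.
      Root 37: left subtree has 1 node {22}, right has 0 { }.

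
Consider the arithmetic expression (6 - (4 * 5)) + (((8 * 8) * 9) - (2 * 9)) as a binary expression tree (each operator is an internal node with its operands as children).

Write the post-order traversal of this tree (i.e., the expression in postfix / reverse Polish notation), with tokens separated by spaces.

Post-order on an expression tree gives postfix notation: for each operator, emit left operand, right operand, then the operator.

6 4 5 * - 8 8 * 9 * 2 9 * - +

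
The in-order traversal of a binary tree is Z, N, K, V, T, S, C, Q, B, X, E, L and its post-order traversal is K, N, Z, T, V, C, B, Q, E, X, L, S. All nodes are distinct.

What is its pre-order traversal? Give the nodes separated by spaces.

The last element of post-order is the root; it splits in-order into left and right subtrees.
Root S: left subtree has 5 nodes {Z, N, K, V, T}, right has 6 {C, Q, B, X, E, L}.
  Root V: left subtree has 3 nodes {Z, N, K}, right has 1 {T}.
    Root Z: left subtree has 0 nodes { }, right has 2 {N, K}.
      Root N: left subtree has 0 nodes { }, right has 1 {K}.
  Root L: left subtree has 5 nodes {C, Q, B, X, E}, right has 0 { }.
    Root X: left subtree has 3 nodes {C, Q, B}, right has 1 {E}.
      Root Q: left subtree has 1 node {C}, right has 1 {B}.

S V Z N K T L X Q C B E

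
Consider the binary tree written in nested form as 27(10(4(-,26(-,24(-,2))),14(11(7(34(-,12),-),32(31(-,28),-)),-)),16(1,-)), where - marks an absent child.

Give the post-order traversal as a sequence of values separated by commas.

2, 24, 26, 4, 12, 34, 7, 28, 31, 32, 11, 14, 10, 1, 16, 27

Post-order visits the left subtree, then the right subtree, then the node.
At 27: go left to 10.
  At 10: go left to 4.
    At 4: no left child.
    At 4: go right to 26.
      At 26: no left child.
      At 26: go right to 24.
        At 24: no left child.
        At 24: go right to 2.
          2 is a leaf — visit 2.
        Visit 24.
      Visit 26.
    Visit 4.
  At 10: go right to 14.
    At 14: go left to 11.
      At 11: go left to 7.
        At 7: go left to 34.
          At 34: no left child.
          At 34: go right to 12.
            12 is a leaf — visit 12.
          Visit 34.
        At 7: no right child.
        Visit 7.
      At 11: go right to 32.
        At 32: go left to 31.
          At 31: no left child.
          At 31: go right to 28.
            28 is a leaf — visit 28.
          Visit 31.
        At 32: no right child.
        Visit 32.
      Visit 11.
    At 14: no right child.
    Visit 14.
  Visit 10.
At 27: go right to 16.
  At 16: go left to 1.
    1 is a leaf — visit 1.
  At 16: no right child.
  Visit 16.
Visit 27.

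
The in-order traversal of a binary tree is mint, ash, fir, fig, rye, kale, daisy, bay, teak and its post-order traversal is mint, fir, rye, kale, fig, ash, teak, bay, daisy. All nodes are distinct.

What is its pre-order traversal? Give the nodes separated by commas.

The last element of post-order is the root; it splits in-order into left and right subtrees.
Root daisy: left subtree has 6 nodes {mint, ash, fir, fig, rye, kale}, right has 2 {bay, teak}.
  Root ash: left subtree has 1 node {mint}, right has 4 {fir, fig, rye, kale}.
    Root fig: left subtree has 1 node {fir}, right has 2 {rye, kale}.
      Root kale: left subtree has 1 node {rye}, right has 0 { }.
  Root bay: left subtree has 0 nodes { }, right has 1 {teak}.

daisy, ash, mint, fig, fir, kale, rye, bay, teak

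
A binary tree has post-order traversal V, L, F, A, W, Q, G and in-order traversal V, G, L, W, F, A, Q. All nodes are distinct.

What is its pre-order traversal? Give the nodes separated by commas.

G, V, Q, W, L, A, F

The last element of post-order is the root; it splits in-order into left and right subtrees.
Root G: left subtree has 1 node {V}, right has 5 {L, W, F, A, Q}.
  Root Q: left subtree has 4 nodes {L, W, F, A}, right has 0 { }.
    Root W: left subtree has 1 node {L}, right has 2 {F, A}.
      Root A: left subtree has 1 node {F}, right has 0 { }.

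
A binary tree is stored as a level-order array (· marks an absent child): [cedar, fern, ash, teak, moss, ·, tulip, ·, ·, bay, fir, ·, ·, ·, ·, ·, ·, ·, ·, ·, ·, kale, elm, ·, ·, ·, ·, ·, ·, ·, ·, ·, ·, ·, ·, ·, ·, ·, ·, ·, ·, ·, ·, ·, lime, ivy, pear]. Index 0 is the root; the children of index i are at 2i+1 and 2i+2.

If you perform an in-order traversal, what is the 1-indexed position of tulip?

In-order visits the left subtree, then the node, then the right subtree.
At cedar: go left to fern.
  At fern: go left to teak.
    teak is a leaf — visit teak.
  Visit fern.
  At fern: go right to moss.
    At moss: go left to bay.
      bay is a leaf — visit bay.
    Visit moss.
    At moss: go right to fir.
      At fir: go left to kale.
        At kale: no left child.
        Visit kale.
        At kale: go right to lime.
          lime is a leaf — visit lime.
      Visit fir.
      At fir: go right to elm.
        At elm: go left to ivy.
          ivy is a leaf — visit ivy.
        Visit elm.
        At elm: go right to pear.
          pear is a leaf — visit pear.
Visit cedar.
At cedar: go right to ash.
  At ash: no left child.
  Visit ash.
  At ash: go right to tulip.
    tulip is a leaf — visit tulip.
Full in-order sequence: teak, fern, bay, moss, kale, lime, fir, ivy, elm, pear, cedar, ash, tulip.

13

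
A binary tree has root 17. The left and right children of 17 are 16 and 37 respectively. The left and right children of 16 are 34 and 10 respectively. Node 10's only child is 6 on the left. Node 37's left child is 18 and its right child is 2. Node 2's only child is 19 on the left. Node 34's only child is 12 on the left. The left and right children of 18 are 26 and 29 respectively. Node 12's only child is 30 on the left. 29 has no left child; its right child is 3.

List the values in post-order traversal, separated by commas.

30, 12, 34, 6, 10, 16, 26, 3, 29, 18, 19, 2, 37, 17

Post-order visits the left subtree, then the right subtree, then the node.
At 17: go left to 16.
  At 16: go left to 34.
    At 34: go left to 12.
      At 12: go left to 30.
        30 is a leaf — visit 30.
      At 12: no right child.
      Visit 12.
    At 34: no right child.
    Visit 34.
  At 16: go right to 10.
    At 10: go left to 6.
      6 is a leaf — visit 6.
    At 10: no right child.
    Visit 10.
  Visit 16.
At 17: go right to 37.
  At 37: go left to 18.
    At 18: go left to 26.
      26 is a leaf — visit 26.
    At 18: go right to 29.
      At 29: no left child.
      At 29: go right to 3.
        3 is a leaf — visit 3.
      Visit 29.
    Visit 18.
  At 37: go right to 2.
    At 2: go left to 19.
      19 is a leaf — visit 19.
    At 2: no right child.
    Visit 2.
  Visit 37.
Visit 17.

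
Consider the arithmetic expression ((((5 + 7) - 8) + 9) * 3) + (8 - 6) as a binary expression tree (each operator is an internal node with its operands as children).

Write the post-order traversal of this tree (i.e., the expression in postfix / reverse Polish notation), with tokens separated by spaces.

5 7 + 8 - 9 + 3 * 8 6 - +

Post-order on an expression tree gives postfix notation: for each operator, emit left operand, right operand, then the operator.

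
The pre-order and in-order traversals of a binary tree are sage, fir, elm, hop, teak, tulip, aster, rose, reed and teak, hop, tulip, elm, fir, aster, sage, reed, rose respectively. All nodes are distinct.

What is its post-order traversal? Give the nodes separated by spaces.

The first element of pre-order is the root; it splits in-order into left and right subtrees.
Root sage: left subtree has 6 nodes {teak, hop, tulip, elm, fir, aster}, right has 2 {reed, rose}.
  Root fir: left subtree has 4 nodes {teak, hop, tulip, elm}, right has 1 {aster}.
    Root elm: left subtree has 3 nodes {teak, hop, tulip}, right has 0 { }.
      Root hop: left subtree has 1 node {teak}, right has 1 {tulip}.
  Root rose: left subtree has 1 node {reed}, right has 0 { }.

teak tulip hop elm aster fir reed rose sage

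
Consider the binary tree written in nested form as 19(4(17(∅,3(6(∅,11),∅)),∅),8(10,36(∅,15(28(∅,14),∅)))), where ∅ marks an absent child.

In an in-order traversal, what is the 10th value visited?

In-order visits the left subtree, then the node, then the right subtree.
At 19: go left to 4.
  At 4: go left to 17.
    At 17: no left child.
    Visit 17.
    At 17: go right to 3.
      At 3: go left to 6.
        At 6: no left child.
        Visit 6.
        At 6: go right to 11.
          11 is a leaf — visit 11.
      Visit 3.
      At 3: no right child.
  Visit 4.
  At 4: no right child.
Visit 19.
At 19: go right to 8.
  At 8: go left to 10.
    10 is a leaf — visit 10.
  Visit 8.
  At 8: go right to 36.
    At 36: no left child.
    Visit 36.
    At 36: go right to 15.
      At 15: go left to 28.
        At 28: no left child.
        Visit 28.
        At 28: go right to 14.
          14 is a leaf — visit 14.
      Visit 15.
      At 15: no right child.
Full in-order sequence: 17, 6, 11, 3, 4, 19, 10, 8, 36, 28, 14, 15.

28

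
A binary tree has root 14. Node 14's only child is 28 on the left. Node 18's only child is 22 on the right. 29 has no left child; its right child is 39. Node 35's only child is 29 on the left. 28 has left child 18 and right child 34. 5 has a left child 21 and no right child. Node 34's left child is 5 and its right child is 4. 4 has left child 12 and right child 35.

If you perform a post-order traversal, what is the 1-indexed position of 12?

Post-order visits the left subtree, then the right subtree, then the node.
At 14: go left to 28.
  At 28: go left to 18.
    At 18: no left child.
    At 18: go right to 22.
      22 is a leaf — visit 22.
    Visit 18.
  At 28: go right to 34.
    At 34: go left to 5.
      At 5: go left to 21.
        21 is a leaf — visit 21.
      At 5: no right child.
      Visit 5.
    At 34: go right to 4.
      At 4: go left to 12.
        12 is a leaf — visit 12.
      At 4: go right to 35.
        At 35: go left to 29.
          At 29: no left child.
          At 29: go right to 39.
            39 is a leaf — visit 39.
          Visit 29.
        At 35: no right child.
        Visit 35.
      Visit 4.
    Visit 34.
  Visit 28.
At 14: no right child.
Visit 14.
Full post-order sequence: 22, 18, 21, 5, 12, 39, 29, 35, 4, 34, 28, 14.

5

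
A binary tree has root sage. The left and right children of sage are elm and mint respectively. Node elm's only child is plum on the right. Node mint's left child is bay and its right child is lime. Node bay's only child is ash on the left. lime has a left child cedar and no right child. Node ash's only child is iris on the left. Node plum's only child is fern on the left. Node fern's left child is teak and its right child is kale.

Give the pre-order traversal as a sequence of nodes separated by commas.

sage, elm, plum, fern, teak, kale, mint, bay, ash, iris, lime, cedar

Pre-order visits the node, then its left subtree, then its right subtree.
Visit sage.
At sage: go left to elm.
  Visit elm.
  At elm: no left child.
  At elm: go right to plum.
    Visit plum.
    At plum: go left to fern.
      Visit fern.
      At fern: go left to teak.
        teak is a leaf — visit teak.
      At fern: go right to kale.
        kale is a leaf — visit kale.
    At plum: no right child.
At sage: go right to mint.
  Visit mint.
  At mint: go left to bay.
    Visit bay.
    At bay: go left to ash.
      Visit ash.
      At ash: go left to iris.
        iris is a leaf — visit iris.
      At ash: no right child.
    At bay: no right child.
  At mint: go right to lime.
    Visit lime.
    At lime: go left to cedar.
      cedar is a leaf — visit cedar.
    At lime: no right child.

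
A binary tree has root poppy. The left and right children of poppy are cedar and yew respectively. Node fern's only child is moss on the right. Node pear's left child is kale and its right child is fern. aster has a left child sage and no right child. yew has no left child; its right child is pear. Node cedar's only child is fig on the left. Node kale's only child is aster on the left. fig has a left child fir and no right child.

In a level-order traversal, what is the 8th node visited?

fern

Level-order visits nodes level by level from the root, left to right within each level.
Level 0: poppy
Level 1: cedar, yew
Level 2: fig, pear
Level 3: fir, kale, fern
Level 4: aster, moss
Level 5: sage
Full level-order sequence: poppy, cedar, yew, fig, pear, fir, kale, fern, aster, moss, sage.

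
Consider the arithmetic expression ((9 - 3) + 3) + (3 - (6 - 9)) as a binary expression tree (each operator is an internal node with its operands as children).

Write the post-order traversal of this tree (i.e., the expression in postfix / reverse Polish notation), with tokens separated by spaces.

Post-order on an expression tree gives postfix notation: for each operator, emit left operand, right operand, then the operator.

9 3 - 3 + 3 6 9 - - +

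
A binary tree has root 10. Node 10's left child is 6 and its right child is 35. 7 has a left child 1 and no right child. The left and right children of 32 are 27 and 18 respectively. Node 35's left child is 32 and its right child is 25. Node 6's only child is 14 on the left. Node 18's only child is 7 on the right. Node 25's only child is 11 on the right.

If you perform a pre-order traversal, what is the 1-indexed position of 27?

Pre-order visits the node, then its left subtree, then its right subtree.
Visit 10.
At 10: go left to 6.
  Visit 6.
  At 6: go left to 14.
    14 is a leaf — visit 14.
  At 6: no right child.
At 10: go right to 35.
  Visit 35.
  At 35: go left to 32.
    Visit 32.
    At 32: go left to 27.
      27 is a leaf — visit 27.
    At 32: go right to 18.
      Visit 18.
      At 18: no left child.
      At 18: go right to 7.
        Visit 7.
        At 7: go left to 1.
          1 is a leaf — visit 1.
        At 7: no right child.
  At 35: go right to 25.
    Visit 25.
    At 25: no left child.
    At 25: go right to 11.
      11 is a leaf — visit 11.
Full pre-order sequence: 10, 6, 14, 35, 32, 27, 18, 7, 1, 25, 11.

6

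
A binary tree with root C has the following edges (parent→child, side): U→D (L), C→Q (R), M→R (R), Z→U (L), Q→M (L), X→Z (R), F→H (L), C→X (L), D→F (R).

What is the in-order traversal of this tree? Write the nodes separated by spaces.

X D H F U Z C M R Q

In-order visits the left subtree, then the node, then the right subtree.
At C: go left to X.
  At X: no left child.
  Visit X.
  At X: go right to Z.
    At Z: go left to U.
      At U: go left to D.
        At D: no left child.
        Visit D.
        At D: go right to F.
          At F: go left to H.
            H is a leaf — visit H.
          Visit F.
          At F: no right child.
      Visit U.
      At U: no right child.
    Visit Z.
    At Z: no right child.
Visit C.
At C: go right to Q.
  At Q: go left to M.
    At M: no left child.
    Visit M.
    At M: go right to R.
      R is a leaf — visit R.
  Visit Q.
  At Q: no right child.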